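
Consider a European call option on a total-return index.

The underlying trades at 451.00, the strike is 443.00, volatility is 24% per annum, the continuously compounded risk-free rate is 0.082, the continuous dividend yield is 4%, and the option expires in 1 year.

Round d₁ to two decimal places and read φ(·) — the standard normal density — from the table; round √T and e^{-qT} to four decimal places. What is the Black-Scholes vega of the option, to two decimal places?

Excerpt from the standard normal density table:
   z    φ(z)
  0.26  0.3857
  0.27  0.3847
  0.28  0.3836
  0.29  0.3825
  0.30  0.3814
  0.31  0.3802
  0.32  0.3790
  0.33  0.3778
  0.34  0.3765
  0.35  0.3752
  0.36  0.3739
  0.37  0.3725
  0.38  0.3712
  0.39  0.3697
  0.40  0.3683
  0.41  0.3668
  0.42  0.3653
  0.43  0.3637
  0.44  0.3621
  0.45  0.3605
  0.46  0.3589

161.41

σ√T = 0.24 × 1.0000 = 0.2400
d₁ = [ln(451/443) + (0.082 − 0.04 + 0.24²/2)·1] / 0.2400 = [0.0179 + 0.0708] / 0.2400 = 0.3696 ⇒ 0.37
√T = √1 = 1.0000
φ(d₁) = φ(0.37) = 0.3725
exp(−qT) = exp(−0.04·1) = 0.9608
vega = S·exp(−qT)·φ(d₁)·√T = 451·0.9608·0.3725·1.0000 = 161.4120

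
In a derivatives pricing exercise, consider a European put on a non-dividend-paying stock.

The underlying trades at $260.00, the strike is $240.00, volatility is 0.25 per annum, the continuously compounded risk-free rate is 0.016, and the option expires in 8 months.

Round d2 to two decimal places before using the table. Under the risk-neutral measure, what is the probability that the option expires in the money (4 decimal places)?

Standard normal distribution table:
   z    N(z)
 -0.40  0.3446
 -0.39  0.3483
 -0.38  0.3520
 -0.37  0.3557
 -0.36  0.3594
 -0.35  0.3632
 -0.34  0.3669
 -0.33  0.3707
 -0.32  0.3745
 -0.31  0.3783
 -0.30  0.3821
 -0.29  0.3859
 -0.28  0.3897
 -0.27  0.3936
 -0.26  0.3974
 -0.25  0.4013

σ√T = 0.25 × 0.8165 = 0.2041
d₁ = [ln(260/240) + (0.016 + 0.25²/2)·0.6667] / 0.2041 = [0.0800 + 0.0315] / 0.2041 = 0.5464 ⇒ 0.55
d₂ = d₁ − σ√T = 0.5464 − 0.2041 = 0.3423 ⇒ 0.34
Pr(exercise) under Q = N(−d₂) = N(-0.34) = 0.3669

0.3669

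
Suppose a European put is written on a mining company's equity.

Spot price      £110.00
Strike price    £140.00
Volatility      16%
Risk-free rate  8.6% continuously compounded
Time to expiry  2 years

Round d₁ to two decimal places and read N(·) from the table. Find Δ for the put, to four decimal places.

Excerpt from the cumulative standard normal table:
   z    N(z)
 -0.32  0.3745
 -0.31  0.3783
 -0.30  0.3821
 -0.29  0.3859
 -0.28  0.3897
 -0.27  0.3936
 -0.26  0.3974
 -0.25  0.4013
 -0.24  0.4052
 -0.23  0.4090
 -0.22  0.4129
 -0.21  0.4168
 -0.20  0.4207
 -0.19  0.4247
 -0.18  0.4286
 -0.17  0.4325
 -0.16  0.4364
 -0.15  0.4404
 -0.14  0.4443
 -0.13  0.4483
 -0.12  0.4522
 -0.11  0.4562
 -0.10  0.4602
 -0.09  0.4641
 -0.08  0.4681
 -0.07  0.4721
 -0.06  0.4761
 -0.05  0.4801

T = 2;  σ√T = 0.2263
d₁ = [ln(110/140) + (0.086 + ½·0.16²)·2] / (σ√T) = (-0.2412 + 0.1976) / 0.2263 = -0.1925 which rounds to -0.19
N(d₁) = N(-0.19) = 0.4247
Δ_put = N(d₁) − 1 = 0.4247 − 1 = -0.5753

-0.5753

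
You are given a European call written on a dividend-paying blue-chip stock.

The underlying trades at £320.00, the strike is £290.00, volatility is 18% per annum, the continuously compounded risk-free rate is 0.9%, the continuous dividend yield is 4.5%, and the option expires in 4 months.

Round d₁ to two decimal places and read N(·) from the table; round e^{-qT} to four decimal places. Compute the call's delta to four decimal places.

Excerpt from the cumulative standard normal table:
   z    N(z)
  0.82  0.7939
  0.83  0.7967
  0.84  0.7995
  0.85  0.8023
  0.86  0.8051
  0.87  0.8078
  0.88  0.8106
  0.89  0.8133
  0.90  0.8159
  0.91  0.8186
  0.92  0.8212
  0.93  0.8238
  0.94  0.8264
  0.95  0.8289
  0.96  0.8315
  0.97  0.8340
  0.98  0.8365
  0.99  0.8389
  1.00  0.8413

T = 0.3333;  σ√T = 0.1039
d₁ = [ln(320/290) + (0.009 − 0.045 + 0.18²/2)·0.3333] / 0.1039 = [0.0984 − 0.0066] / 0.1039 = 0.8837 which rounds to 0.88
N(d₁) = N(0.88) = 0.8106
Δ_call = e^(−qT)·N(d₁) = 0.9851·0.8106 = 0.7985

0.7985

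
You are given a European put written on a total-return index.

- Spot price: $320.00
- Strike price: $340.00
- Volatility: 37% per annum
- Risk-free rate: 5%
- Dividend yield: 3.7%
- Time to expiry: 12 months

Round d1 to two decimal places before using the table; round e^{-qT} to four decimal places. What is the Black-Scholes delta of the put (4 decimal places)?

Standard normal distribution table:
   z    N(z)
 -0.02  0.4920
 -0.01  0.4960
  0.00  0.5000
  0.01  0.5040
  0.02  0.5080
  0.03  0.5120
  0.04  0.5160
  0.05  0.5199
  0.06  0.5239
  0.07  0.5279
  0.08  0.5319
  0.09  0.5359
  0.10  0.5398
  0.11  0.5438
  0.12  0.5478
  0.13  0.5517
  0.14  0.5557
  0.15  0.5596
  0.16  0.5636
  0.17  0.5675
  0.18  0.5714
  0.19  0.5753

-0.4588

σ√T = 0.37 × 1.0000 = 0.3700
d₁ = [ln(320/340) + (0.05 − 0.037 + ½·0.37²)·1] / (σ√T) = (-0.0606 + 0.0814) / 0.3700 = 0.0563 → 0.06
N(d₁) = N(0.06) = 0.5239
Δ_put = e^(−qT)·(N(d₁) − 1) = 0.9637·(0.5239 − 1) = -0.4588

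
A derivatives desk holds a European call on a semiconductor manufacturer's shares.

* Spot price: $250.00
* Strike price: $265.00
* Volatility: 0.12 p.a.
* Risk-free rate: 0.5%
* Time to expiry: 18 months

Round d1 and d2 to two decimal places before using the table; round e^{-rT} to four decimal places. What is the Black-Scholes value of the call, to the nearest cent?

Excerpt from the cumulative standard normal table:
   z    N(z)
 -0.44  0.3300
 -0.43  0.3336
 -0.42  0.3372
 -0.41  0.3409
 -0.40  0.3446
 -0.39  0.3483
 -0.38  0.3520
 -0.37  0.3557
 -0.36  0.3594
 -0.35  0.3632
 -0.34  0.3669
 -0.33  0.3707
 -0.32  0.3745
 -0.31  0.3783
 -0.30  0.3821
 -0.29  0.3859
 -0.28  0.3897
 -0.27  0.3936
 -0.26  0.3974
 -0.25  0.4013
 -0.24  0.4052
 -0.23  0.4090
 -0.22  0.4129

$9.71

σ√T = 0.12·√1.5 = 0.1470
ln(S/K) + (r + σ²/2)T = ln(250/265) + (0.005 + 0.12²/2)·1.5 = -0.0583 + 0.0183 = -0.0400
d₁ = -0.0400 / 0.1470 = -0.2720 ⇒ -0.27
d₂ = d₁ − σ√T = -0.2720 − 0.1470 = -0.4189 ⇒ -0.42
exp(−rT) = exp(−0.005·1.5) = 0.9925
N(d₁) = N(-0.27) = 0.3936;  N(d₂) = N(-0.42) = 0.3372
C = 250·0.3936 − 265·0.9925·0.3372 = 98.4000 − 88.6878 = 9.7122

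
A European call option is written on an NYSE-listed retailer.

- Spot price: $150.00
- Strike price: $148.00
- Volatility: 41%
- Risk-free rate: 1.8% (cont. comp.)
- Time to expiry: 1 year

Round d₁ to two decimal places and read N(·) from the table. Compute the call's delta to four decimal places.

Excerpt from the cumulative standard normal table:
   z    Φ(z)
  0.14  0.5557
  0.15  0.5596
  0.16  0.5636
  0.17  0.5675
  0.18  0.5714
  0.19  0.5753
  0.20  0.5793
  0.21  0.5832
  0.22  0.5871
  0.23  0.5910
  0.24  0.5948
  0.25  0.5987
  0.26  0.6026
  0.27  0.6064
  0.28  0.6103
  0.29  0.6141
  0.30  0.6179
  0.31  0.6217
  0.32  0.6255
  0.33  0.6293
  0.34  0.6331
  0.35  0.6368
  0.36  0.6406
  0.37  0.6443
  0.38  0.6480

0.6103

T = 1;  σ√T = 0.4100
d₁ = [ln(150/148) + (0.018 + 0.41²/2)·1] / 0.4100 = [0.0134 + 0.1020] / 0.4100 = 0.2816 which rounds to 0.28
N(d₁) = N(0.28) = 0.6103
Δ_call = N(d₁) = 0.6103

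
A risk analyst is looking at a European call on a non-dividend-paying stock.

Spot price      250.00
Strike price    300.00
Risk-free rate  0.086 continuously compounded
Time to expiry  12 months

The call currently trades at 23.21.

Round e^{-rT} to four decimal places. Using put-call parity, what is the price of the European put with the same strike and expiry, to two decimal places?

48.49

exp(−rT) = exp(−0.086·1) = 0.9176
Put-call parity: C − P = S − K·e^(−rT) = 250 − 300·0.9176 = 250 − 275.2800 = -25.2800
P = C − (C − P) = 23.21 − (-25.2800) = 48.4900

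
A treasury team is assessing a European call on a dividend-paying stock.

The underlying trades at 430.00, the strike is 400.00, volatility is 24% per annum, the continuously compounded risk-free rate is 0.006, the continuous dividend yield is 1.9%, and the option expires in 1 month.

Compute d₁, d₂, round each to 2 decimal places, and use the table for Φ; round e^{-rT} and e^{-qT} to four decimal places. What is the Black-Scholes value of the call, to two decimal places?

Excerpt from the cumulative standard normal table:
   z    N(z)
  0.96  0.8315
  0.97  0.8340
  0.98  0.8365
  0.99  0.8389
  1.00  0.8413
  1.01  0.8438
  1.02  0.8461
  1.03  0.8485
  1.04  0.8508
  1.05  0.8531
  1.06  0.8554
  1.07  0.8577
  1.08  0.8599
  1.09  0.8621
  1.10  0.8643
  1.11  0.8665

31.84

T = 0.08333;  σ√T = 0.0693
d₁ = [ln(430/400) + (0.006 − 0.019 + ½·0.24²)·0.08333] / (σ√T) = (0.0723 + 0.0013) / 0.0693 = 1.0629 ≈ 1.06
d₂ = 1.0629 − 0.0693 = 0.9936 ≈ 0.99
exp(−qT) = exp(−0.019·0.08333) = 0.9984;  exp(−rT) = exp(−0.006·0.08333) = 0.9995
N(d₁) = N(1.06) = 0.8554;  N(d₂) = N(0.99) = 0.8389
C = 430·0.9984·0.8554 − 400·0.9995·0.8389 = 367.2335 − 335.3922 = 31.8413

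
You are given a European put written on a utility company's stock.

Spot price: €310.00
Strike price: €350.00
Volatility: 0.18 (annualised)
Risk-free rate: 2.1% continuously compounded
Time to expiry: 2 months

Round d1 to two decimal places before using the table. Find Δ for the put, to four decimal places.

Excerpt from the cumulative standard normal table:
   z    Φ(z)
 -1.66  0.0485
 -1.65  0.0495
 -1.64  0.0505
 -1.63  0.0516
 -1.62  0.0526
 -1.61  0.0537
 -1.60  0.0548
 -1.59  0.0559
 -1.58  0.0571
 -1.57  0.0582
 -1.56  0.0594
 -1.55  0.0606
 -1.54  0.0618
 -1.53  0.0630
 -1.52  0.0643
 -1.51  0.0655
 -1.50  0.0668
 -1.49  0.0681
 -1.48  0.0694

T = 0.1667;  σ√T = 0.0735
d₁ = [ln(310/350) + (0.021 + 0.18²/2)·0.1667] / 0.0735 = [-0.1214 + 0.0062] / 0.0735 = -1.5671 → -1.57
N(d₁) = N(-1.57) = 0.0582
Δ_put = N(d₁) − 1 = 0.0582 − 1 = -0.9418

-0.9418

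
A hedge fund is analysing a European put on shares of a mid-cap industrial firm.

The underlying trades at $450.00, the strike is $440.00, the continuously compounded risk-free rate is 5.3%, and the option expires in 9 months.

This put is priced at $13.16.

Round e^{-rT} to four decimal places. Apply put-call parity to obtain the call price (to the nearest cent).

exp(−rT) = exp(−0.053·0.75) = 0.9610
Put-call parity: C − P = S − K·e^(−rT) = 450 − 440·0.9610 = 450 − 422.8400 = 27.1600
C = P + (C − P) = 13.16 + (27.1600) = 40.3200

$40.32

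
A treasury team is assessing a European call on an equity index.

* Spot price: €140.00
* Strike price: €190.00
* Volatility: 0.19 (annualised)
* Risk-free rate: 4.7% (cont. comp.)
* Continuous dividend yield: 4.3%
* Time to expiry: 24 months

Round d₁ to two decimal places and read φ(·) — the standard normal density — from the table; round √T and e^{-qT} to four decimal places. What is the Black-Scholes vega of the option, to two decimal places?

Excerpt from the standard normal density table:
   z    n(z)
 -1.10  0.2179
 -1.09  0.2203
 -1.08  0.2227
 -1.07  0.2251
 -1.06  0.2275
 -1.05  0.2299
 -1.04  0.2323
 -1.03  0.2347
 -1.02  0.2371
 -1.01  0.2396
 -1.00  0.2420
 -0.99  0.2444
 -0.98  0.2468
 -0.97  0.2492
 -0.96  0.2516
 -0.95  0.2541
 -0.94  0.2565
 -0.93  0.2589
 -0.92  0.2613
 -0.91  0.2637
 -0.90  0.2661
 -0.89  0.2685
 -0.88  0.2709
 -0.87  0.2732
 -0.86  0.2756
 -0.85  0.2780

45.27

T = 2;  σ√T = 0.2687
ln(S/K) + (r − q + σ²/2)T = ln(140/190) + (0.047 − 0.043 + 0.19²/2)·2 = -0.3054 + 0.0441 = -0.2613
d₁ = -0.2613 / 0.2687 = -0.9724 ⇒ -0.97
√T = √2 = 1.4142
φ(d₁) = φ(-0.97) = 0.2492
e^(−qT) = e^(−0.043·2) = 0.9176
vega = S·e^(−qT)·φ(d₁)·√T = 140·0.9176·0.2492·1.4142 = 45.2731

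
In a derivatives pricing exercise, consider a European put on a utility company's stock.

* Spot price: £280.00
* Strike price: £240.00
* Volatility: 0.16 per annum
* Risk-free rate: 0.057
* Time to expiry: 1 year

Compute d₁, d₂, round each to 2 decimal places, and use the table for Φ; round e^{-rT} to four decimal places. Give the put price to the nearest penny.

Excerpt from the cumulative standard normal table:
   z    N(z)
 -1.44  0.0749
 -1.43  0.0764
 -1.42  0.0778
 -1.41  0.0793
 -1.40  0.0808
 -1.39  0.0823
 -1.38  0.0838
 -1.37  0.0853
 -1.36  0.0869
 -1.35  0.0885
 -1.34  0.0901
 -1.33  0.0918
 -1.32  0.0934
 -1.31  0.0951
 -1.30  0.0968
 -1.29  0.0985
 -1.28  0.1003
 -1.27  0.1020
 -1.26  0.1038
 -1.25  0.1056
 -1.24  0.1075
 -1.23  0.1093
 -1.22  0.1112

σ√T = 0.16 × 1.0000 = 0.1600
d₁ = [ln(280/240) + (0.057 + ½·0.16²)·1] / (σ√T) = (0.1542 + 0.0698) / 0.1600 = 1.3997 which rounds to 1.40
d₂ = 1.3997 − 0.1600 = 1.2397 which rounds to 1.24
e^(−rT) = e^(−0.057·1) = 0.9446
P = 240·0.9446·N(-1.24) − 280·N(-1.40) = 240·0.9446·0.1075 − 280·0.0808 = 24.3707 − 22.6240 = 1.7467

£1.75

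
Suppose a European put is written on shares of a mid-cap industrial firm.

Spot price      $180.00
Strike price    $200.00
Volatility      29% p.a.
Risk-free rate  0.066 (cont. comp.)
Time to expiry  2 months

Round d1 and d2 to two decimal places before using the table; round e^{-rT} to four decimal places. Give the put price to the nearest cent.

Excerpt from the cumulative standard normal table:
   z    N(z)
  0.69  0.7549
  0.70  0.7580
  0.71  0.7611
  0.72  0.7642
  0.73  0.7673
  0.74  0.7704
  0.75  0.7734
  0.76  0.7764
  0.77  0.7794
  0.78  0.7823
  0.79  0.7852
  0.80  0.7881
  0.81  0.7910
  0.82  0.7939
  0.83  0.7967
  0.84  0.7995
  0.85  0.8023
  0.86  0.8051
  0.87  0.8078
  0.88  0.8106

$20.59

σ√T = 0.29 × 0.4082 = 0.1184
ln(S/K) + (r + σ²/2)T = ln(180/200) + (0.066 + 0.29²/2)·0.1667 = -0.1054 + 0.0180 = -0.0874
d₁ = -0.0874 / 0.1184 = -0.7378 which rounds to -0.74
d₂ = d₁ − σ√T = -0.7378 − 0.1184 = -0.8562 which rounds to -0.86
exp(−rT) = exp(−0.066·0.1667) = 0.9891
N(−d₂) = N(0.86) = 0.8051;  N(−d₁) = N(0.74) = 0.7704
P = 200·0.9891·0.8051 − 180·0.7704 = 159.2649 − 138.6720 = 20.5929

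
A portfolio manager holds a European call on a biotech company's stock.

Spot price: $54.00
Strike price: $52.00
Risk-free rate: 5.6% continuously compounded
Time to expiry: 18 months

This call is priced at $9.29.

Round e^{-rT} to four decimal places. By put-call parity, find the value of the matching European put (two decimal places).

exp(−rT) = exp(−0.056·1.5) = 0.9194
Put-call parity: C − P = S − K·e^(−rT) = 54 − 52·0.9194 = 54 − 47.8088 = 6.1912
P = C − (C − P) = 9.29 − (6.1912) = 3.0988

$3.10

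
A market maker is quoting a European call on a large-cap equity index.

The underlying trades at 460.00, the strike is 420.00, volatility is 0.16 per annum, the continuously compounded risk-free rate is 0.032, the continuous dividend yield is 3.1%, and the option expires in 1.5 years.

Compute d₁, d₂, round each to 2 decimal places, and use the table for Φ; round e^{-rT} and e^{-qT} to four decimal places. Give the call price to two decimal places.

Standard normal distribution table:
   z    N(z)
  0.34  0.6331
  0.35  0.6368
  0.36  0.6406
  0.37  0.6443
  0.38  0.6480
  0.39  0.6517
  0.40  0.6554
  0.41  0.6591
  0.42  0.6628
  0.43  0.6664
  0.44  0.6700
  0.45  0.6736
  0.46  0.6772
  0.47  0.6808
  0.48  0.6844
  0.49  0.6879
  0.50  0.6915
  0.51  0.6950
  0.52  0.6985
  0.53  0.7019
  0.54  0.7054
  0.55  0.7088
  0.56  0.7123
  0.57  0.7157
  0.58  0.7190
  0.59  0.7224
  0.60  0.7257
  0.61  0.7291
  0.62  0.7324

σ√T = 0.16·√1.5 = 0.1960
ln(S/K) + (r − q + σ²/2)T = ln(460/420) + (0.032 − 0.031 + 0.16²/2)·1.5 = 0.0910 + 0.0207 = 0.1117
d₁ = 0.1117 / 0.1960 = 0.5699 ⇒ 0.57
d₂ = d₁ − σ√T = 0.5699 − 0.1960 = 0.3739 ⇒ 0.37
e^(−qT) = e^(−0.031·1.5) = 0.9546;  e^(−rT) = e^(−0.032·1.5) = 0.9531
C = 460·0.9546·N(0.57) − 420·0.9531·N(0.37) = 460·0.9546·0.7157 − 420·0.9531·0.6443 = 314.2753 − 257.9146 = 56.3607

56.36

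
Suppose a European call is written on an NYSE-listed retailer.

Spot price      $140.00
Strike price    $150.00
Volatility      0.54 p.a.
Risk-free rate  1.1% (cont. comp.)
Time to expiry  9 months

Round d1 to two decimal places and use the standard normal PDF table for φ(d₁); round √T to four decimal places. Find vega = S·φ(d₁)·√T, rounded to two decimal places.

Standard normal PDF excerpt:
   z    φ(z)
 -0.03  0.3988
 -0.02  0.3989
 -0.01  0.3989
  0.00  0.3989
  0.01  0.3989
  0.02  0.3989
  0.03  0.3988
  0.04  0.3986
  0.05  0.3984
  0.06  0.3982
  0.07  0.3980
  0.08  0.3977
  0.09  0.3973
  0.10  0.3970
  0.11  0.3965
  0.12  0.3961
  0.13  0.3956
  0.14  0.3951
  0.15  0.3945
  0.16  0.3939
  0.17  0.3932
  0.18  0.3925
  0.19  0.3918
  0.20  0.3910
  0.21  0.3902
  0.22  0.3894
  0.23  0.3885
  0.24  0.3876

48.13

T = 0.75;  σ√T = 0.4677
d₁ = [ln(140/150) + (0.011 + ½·0.54²)·0.75] / (σ√T) = (-0.0690 + 0.1176) / 0.4677 = 0.1039 ≈ 0.10
√T = √0.75 = 0.8660
φ(d₁) = φ(0.10) = 0.3970
vega = S·φ(d₁)·√T = 140·0.3970·0.8660 = 48.1323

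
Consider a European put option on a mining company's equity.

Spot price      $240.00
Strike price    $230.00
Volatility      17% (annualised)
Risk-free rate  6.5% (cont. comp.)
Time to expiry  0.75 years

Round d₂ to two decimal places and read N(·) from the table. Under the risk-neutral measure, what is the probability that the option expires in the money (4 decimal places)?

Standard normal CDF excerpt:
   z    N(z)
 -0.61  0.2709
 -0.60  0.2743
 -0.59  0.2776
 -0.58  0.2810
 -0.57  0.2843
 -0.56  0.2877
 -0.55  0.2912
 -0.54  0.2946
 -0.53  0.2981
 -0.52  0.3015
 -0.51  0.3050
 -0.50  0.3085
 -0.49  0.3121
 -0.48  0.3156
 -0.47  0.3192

0.2912

σ√T = 0.17 × 0.8660 = 0.1472
d₁ = [ln(240/230) + (0.065 + ½·0.17²)·0.75] / (σ√T) = (0.0426 + 0.0596) / 0.1472 = 0.6938 → 0.69
d₂ = 0.6938 − 0.1472 = 0.5466 → 0.55
Pr(exercise) under Q = N(−d₂) = N(-0.55) = 0.2912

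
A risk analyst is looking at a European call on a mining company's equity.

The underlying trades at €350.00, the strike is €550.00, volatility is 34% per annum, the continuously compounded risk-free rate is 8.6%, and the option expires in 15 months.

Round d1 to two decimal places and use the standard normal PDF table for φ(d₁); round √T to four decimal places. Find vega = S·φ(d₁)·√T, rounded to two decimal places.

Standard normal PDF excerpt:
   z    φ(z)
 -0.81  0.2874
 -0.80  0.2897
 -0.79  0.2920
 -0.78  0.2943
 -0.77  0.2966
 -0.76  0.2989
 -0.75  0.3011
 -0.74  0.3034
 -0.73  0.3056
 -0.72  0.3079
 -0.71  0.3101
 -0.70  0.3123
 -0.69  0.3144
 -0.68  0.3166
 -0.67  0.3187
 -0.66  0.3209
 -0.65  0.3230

σ√T = 0.34 × 1.1180 = 0.3801
d₁ = [ln(350/550) + (0.086 + 0.34²/2)·1.25] / 0.3801 = [-0.4520 + 0.1798] / 0.3801 = -0.7162 ⇒ -0.72
√T = √1.25 = 1.1180
φ(d₁) = φ(-0.72) = 0.3079
vega = S·φ(d₁)·√T = 350·0.3079·1.1180 = 120.4813

120.48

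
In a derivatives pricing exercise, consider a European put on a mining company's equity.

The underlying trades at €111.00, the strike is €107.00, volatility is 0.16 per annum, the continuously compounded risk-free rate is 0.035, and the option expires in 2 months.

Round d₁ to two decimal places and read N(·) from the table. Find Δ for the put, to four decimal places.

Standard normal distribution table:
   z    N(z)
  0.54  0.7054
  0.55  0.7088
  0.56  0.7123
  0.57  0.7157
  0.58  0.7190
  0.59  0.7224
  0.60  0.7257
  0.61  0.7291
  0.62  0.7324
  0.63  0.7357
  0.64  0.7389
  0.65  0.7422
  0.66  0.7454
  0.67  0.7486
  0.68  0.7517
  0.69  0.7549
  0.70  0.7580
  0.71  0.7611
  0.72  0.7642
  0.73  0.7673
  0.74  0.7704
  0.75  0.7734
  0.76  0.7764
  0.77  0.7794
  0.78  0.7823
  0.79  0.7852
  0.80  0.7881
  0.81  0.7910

T = 0.1667;  σ√T = 0.0653
d₁ = [ln(111/107) + (0.035 + 0.16²/2)·0.1667] / 0.0653 = [0.0367 + 0.0080] / 0.0653 = 0.6838 ⇒ 0.68
N(d₁) = N(0.68) = 0.7517
Δ_put = N(d₁) − 1 = 0.7517 − 1 = -0.2483

-0.2483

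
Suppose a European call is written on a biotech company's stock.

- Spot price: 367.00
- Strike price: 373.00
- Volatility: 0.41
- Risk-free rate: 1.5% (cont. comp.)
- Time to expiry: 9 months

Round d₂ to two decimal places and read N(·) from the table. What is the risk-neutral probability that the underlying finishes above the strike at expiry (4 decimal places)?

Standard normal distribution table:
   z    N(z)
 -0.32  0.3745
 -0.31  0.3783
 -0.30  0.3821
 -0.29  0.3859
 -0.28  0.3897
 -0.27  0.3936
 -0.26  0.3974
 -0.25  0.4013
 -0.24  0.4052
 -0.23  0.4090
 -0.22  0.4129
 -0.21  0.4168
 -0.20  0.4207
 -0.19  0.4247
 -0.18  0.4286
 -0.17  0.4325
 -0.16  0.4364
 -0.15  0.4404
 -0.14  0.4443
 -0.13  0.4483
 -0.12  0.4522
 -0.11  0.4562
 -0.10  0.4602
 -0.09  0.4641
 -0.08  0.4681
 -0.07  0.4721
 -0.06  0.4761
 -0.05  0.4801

σ√T = 0.41 × 0.8660 = 0.3551
d₁ = [ln(367/373) + (0.015 + ½·0.41²)·0.75] / (σ√T) = (-0.0162 + 0.0743) / 0.3551 = 0.1635 ≈ 0.16
d₂ = 0.1635 − 0.3551 = -0.1915 ≈ -0.19
Pr(exercise) under Q = N(d₂) = 0.4247

0.4247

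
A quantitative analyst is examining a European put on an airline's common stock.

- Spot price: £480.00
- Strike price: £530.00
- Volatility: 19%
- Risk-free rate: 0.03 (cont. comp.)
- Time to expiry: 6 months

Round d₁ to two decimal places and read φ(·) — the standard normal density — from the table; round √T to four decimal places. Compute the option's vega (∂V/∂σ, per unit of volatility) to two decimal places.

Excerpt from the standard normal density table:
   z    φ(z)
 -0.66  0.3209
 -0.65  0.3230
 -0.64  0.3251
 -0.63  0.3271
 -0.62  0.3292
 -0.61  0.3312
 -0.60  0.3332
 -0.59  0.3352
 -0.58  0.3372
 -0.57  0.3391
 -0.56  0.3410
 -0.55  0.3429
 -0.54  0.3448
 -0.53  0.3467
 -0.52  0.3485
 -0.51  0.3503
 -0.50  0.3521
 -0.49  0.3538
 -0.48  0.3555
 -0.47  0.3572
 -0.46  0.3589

115.74

σ√T = 0.19 × 0.7071 = 0.1344
ln(S/K) + (r + σ²/2)T = ln(480/530) + (0.03 + 0.19²/2)·0.5 = -0.0991 + 0.0240 = -0.0751
d₁ = -0.0751 / 0.1344 = -0.5587 → -0.56
√T = √0.5 = 0.7071
φ(d₁) = φ(-0.56) = 0.3410
vega = S·φ(d₁)·√T = 480·0.3410·0.7071 = 115.7381
(Vega is the same for a European call and put with the same parameters.)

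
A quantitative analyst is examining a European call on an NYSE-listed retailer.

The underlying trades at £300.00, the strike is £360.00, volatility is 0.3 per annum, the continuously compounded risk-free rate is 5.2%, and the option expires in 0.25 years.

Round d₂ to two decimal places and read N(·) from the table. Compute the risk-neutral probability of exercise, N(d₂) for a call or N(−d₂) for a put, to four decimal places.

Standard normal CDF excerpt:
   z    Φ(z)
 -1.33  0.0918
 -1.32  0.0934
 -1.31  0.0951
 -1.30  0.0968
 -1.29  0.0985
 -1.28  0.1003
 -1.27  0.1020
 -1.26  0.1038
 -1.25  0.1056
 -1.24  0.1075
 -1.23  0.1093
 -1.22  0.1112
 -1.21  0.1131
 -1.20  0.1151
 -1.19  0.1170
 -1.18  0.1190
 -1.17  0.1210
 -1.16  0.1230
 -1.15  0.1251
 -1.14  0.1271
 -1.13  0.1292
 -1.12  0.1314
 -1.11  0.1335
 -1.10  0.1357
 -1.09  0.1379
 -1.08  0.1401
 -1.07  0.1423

T = 0.25;  σ√T = 0.1500
d₁ = [ln(300/360) + (0.052 + 0.3²/2)·0.25] / 0.1500 = [-0.1823 + 0.0243] / 0.1500 = -1.0538 which rounds to -1.05
d₂ = d₁ − σ√T = -1.0538 − 0.1500 = -1.2038 which rounds to -1.20
Pr(exercise) under Q = N(d₂) = 0.1151

0.1151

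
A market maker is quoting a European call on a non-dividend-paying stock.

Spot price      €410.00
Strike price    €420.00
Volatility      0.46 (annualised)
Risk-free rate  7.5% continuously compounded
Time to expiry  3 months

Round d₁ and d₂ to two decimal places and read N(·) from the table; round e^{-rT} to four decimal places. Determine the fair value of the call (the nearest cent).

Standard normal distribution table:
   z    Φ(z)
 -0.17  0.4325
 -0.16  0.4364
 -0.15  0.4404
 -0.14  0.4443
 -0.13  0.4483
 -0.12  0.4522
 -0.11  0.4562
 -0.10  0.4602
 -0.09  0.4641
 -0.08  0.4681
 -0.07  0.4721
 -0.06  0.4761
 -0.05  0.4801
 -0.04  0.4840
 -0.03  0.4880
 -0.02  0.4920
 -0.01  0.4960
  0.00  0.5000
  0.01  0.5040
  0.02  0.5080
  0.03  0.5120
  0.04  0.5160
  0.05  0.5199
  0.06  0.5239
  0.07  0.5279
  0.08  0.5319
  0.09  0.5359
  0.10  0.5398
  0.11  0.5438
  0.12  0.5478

€36.58

σ√T = 0.46·√0.25 = 0.2300
d₁ = [ln(410/420) + (0.075 + 0.46²/2)·0.25] / 0.2300 = [-0.0241 + 0.0452] / 0.2300 = 0.0917 → 0.09
d₂ = d₁ − σ√T = 0.0917 − 0.2300 = -0.1383 → -0.14
exp(−rT) = exp(−0.075·0.25) = 0.9814
N(d₁) = N(0.09) = 0.5359;  N(d₂) = N(-0.14) = 0.4443
C = 410·0.5359 − 420·0.9814·0.4443 = 219.7190 − 183.1351 = 36.5839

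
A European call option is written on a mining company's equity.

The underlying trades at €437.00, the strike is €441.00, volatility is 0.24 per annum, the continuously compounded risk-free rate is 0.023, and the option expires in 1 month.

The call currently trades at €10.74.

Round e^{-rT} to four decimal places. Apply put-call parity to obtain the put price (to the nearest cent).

e^(−rT) = e^(−0.023·0.08333) = 0.9981
Put-call parity: C − P = S − K·e^(−rT) = 437 − 441·0.9981 = 437 − 440.1621 = -3.1621
P = C − (C − P) = 10.74 − (-3.1621) = 13.9021

€13.90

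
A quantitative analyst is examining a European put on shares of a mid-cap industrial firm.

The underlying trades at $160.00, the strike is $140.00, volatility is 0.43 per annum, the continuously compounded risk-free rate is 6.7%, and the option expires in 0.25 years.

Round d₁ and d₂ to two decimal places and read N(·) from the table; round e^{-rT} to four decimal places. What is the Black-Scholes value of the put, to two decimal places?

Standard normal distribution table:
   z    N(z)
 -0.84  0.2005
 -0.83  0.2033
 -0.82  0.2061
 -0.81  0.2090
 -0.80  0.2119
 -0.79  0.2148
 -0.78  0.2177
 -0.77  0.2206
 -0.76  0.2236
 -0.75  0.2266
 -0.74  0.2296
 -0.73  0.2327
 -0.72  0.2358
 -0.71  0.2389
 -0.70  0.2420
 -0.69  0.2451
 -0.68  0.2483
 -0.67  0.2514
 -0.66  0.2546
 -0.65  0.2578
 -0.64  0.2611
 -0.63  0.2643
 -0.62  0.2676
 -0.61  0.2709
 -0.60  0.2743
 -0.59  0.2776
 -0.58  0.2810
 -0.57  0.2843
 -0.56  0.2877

$4.78

σ√T = 0.43·√0.25 = 0.2150
d₁ = [ln(160/140) + (0.067 + 0.43²/2)·0.25] / 0.2150 = [0.1335 + 0.0399] / 0.2150 = 0.8065 ≈ 0.81
d₂ = d₁ − σ√T = 0.8065 − 0.2150 = 0.5915 ≈ 0.59
e^(−rT) = e^(−0.067·0.25) = 0.9834
N(−d₂) = N(-0.59) = 0.2776;  N(−d₁) = N(-0.81) = 0.2090
P = 140·0.9834·0.2776 − 160·0.2090 = 38.2189 − 33.4400 = 4.7789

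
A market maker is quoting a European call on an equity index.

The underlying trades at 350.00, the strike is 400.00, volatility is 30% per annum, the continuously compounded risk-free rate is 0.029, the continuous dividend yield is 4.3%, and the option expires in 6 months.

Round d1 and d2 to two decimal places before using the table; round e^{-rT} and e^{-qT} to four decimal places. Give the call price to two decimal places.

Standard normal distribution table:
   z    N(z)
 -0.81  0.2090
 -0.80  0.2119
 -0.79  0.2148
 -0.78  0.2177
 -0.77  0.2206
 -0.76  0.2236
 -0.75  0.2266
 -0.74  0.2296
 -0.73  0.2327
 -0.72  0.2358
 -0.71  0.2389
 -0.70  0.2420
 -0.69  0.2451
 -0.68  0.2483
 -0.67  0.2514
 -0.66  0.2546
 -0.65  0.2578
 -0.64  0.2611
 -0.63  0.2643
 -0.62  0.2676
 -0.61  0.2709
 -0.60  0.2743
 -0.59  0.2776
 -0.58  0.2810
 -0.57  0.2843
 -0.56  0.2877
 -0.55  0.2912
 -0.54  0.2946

σ√T = 0.3 × 0.7071 = 0.2121
d₁ = [ln(350/400) + (0.029 − 0.043 + 0.3²/2)·0.5] / 0.2121 = [-0.1335 + 0.0155] / 0.2121 = -0.5564 → -0.56
d₂ = d₁ − σ√T = -0.5564 − 0.2121 = -0.7685 → -0.77
exp(−qT) = exp(−0.043·0.5) = 0.9787;  exp(−rT) = exp(−0.029·0.5) = 0.9856
N(d₁) = N(-0.56) = 0.2877;  N(d₂) = N(-0.77) = 0.2206
C = 350·0.9787·0.2877 − 400·0.9856·0.2206 = 98.5502 − 86.9693 = 11.5809

11.58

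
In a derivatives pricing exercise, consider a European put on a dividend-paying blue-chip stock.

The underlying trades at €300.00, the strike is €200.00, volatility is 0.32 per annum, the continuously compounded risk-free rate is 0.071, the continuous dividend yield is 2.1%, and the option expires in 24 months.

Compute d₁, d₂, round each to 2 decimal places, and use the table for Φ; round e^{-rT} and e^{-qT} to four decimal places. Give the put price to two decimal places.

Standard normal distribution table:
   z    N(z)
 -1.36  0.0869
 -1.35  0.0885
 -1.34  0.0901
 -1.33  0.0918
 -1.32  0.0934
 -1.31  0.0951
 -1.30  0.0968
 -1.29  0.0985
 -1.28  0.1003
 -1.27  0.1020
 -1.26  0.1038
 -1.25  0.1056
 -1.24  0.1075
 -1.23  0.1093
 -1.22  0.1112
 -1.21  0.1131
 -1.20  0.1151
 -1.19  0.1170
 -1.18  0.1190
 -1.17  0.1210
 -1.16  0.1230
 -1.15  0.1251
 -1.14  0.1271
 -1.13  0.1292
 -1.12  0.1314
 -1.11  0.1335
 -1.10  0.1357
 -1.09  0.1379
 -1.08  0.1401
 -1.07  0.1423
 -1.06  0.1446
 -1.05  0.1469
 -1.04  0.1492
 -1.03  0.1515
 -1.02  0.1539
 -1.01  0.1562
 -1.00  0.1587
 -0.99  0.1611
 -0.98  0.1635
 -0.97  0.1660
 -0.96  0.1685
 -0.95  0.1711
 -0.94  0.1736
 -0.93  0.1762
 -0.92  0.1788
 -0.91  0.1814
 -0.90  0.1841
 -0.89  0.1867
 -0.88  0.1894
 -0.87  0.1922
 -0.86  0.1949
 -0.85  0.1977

€6.48

T = 2;  σ√T = 0.4525
d₁ = [ln(300/200) + (0.071 − 0.021 + ½·0.32²)·2] / (σ√T) = (0.4055 + 0.2024) / 0.4525 = 1.3432 ≈ 1.34
d₂ = 1.3432 − 0.4525 = 0.8907 ≈ 0.89
e^(−qT) = e^(−0.021·2) = 0.9589;  e^(−rT) = e^(−0.071·2) = 0.8676
P = 200·0.8676·N(-0.89) − 300·0.9589·N(-1.34) = 200·0.8676·0.1867 − 300·0.9589·0.0901 = 32.3962 − 25.9191 = 6.4771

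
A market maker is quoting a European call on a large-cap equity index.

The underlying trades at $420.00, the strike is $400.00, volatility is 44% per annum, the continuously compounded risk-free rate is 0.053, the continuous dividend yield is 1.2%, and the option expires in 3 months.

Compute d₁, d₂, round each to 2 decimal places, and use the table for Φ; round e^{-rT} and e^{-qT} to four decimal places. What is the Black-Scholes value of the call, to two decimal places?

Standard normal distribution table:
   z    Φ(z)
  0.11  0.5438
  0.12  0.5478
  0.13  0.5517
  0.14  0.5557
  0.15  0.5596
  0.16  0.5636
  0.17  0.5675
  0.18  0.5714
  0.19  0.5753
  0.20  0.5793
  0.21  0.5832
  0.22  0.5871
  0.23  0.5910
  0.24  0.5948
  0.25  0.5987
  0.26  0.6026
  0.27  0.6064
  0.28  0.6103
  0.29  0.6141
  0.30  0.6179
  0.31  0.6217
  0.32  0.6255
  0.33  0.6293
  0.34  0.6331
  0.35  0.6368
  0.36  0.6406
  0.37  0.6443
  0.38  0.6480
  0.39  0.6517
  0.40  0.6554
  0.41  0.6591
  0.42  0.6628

σ√T = 0.44·√0.25 = 0.2200
ln(S/K) + (r − q + σ²/2)T = ln(420/400) + (0.053 − 0.012 + 0.44²/2)·0.25 = 0.0488 + 0.0344 = 0.0832
d₁ = 0.0832 / 0.2200 = 0.3784 which rounds to 0.38
d₂ = d₁ − σ√T = 0.3784 − 0.2200 = 0.1584 which rounds to 0.16
exp(−qT) = exp(−0.012·0.25) = 0.9970;  exp(−rT) = exp(−0.053·0.25) = 0.9868
N(d₁) = N(0.38) = 0.6480;  N(d₂) = N(0.16) = 0.5636
C = 420·0.9970·0.6480 − 400·0.9868·0.5636 = 271.3435 − 222.4642 = 48.8793

$48.88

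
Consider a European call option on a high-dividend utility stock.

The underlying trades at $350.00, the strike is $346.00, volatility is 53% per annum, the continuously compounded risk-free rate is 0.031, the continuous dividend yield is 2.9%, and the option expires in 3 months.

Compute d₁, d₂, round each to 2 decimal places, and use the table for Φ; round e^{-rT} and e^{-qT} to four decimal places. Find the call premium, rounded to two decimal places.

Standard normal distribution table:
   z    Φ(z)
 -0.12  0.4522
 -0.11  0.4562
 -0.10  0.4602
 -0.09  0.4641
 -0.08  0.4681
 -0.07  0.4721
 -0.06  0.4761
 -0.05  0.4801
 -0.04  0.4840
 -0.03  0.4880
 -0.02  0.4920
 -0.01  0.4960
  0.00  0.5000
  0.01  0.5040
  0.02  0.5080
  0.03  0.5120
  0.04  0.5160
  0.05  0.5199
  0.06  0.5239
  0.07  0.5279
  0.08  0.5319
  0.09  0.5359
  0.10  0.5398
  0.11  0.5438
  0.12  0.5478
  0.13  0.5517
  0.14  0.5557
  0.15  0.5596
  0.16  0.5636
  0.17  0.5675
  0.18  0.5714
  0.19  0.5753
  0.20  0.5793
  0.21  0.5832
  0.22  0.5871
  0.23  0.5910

T = 0.25;  σ√T = 0.2650
d₁ = [ln(350/346) + (0.031 − 0.029 + 0.53²/2)·0.25] / 0.2650 = [0.0115 + 0.0356] / 0.2650 = 0.1778 ≈ 0.18
d₂ = d₁ − σ√T = 0.1778 − 0.2650 = -0.0872 ≈ -0.09
e^(−qT) = e^(−0.029·0.25) = 0.9928;  e^(−rT) = e^(−0.031·0.25) = 0.9923
N(d₁) = N(0.18) = 0.5714;  N(d₂) = N(-0.09) = 0.4641
C = 350·0.9928·0.5714 − 346·0.9923·0.4641 = 198.5501 − 159.3421 = 39.2079

$39.21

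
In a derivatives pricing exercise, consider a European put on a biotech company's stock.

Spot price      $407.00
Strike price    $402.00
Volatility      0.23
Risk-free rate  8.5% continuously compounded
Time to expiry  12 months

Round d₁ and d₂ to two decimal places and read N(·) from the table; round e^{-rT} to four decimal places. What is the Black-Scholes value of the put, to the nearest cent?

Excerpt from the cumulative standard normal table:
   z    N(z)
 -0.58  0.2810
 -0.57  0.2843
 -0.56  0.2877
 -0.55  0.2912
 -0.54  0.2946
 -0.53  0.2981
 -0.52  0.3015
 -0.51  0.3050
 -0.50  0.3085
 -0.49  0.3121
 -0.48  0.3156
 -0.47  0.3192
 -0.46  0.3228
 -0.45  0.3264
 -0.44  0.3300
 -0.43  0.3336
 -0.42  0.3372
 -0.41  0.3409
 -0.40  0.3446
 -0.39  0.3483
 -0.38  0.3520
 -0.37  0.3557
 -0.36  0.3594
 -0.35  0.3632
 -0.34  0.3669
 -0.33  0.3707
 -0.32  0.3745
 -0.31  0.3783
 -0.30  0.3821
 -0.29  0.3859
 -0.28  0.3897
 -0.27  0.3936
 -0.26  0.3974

σ√T = 0.23 × 1.0000 = 0.2300
d₁ = [ln(407/402) + (0.085 + ½·0.23²)·1] / (σ√T) = (0.0124 + 0.1115) / 0.2300 = 0.5383 → 0.54
d₂ = 0.5383 − 0.2300 = 0.3083 → 0.31
e^(−rT) = e^(−0.085·1) = 0.9185
N(−d₂) = N(-0.31) = 0.3783;  N(−d₁) = N(-0.54) = 0.2946
P = 402·0.9185·0.3783 − 407·0.2946 = 139.6824 − 119.9022 = 19.7802

$19.78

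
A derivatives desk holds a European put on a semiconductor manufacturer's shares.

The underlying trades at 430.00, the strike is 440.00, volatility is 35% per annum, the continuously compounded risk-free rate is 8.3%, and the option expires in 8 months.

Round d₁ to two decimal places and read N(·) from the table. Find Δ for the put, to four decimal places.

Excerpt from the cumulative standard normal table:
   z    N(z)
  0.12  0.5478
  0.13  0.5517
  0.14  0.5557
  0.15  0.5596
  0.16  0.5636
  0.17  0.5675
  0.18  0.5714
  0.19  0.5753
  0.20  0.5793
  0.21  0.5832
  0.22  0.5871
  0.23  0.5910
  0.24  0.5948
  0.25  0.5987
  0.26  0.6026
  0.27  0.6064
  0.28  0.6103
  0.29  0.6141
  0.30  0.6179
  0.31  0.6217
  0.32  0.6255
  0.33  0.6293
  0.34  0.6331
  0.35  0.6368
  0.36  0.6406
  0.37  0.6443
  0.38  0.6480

-0.3974

σ√T = 0.35·√0.6667 = 0.2858
d₁ = [ln(430/440) + (0.083 + 0.35²/2)·0.6667] / 0.2858 = [-0.0230 + 0.0962] / 0.2858 = 0.2561 which rounds to 0.26
N(d₁) = N(0.26) = 0.6026
Δ_put = N(d₁) − 1 = 0.6026 − 1 = -0.3974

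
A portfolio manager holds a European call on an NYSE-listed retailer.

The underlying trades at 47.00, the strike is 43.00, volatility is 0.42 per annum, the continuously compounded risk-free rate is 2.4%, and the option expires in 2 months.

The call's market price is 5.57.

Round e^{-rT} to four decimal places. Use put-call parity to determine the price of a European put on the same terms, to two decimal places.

exp(−rT) = exp(−0.024·0.1667) = 0.9960
Put-call parity: C − P = S − K·e^(−rT) = 47 − 43·0.9960 = 47 − 42.8280 = 4.1720
P = C − (C − P) = 5.57 − (4.1720) = 1.3980

1.40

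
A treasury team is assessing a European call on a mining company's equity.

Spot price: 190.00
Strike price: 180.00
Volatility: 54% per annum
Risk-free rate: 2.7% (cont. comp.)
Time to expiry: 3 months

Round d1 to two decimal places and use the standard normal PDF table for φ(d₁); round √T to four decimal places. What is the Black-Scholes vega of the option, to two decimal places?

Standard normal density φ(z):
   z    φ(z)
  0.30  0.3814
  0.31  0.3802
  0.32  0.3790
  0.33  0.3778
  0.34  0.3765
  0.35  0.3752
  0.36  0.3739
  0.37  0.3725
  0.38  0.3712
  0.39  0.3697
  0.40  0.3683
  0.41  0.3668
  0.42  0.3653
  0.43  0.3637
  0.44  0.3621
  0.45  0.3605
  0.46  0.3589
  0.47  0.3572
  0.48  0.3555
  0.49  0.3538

35.52

T = 0.25;  σ√T = 0.2700
d₁ = [ln(190/180) + (0.027 + 0.54²/2)·0.25] / 0.2700 = [0.0541 + 0.0432] / 0.2700 = 0.3602 ≈ 0.36
√T = √0.25 = 0.5000
φ(d₁) = φ(0.36) = 0.3739
vega = S·φ(d₁)·√T = 190·0.3739·0.5000 = 35.5205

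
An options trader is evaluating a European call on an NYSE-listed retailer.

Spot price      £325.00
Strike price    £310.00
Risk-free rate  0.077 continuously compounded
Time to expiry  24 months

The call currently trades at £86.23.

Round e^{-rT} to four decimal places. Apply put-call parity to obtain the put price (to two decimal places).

exp(−rT) = exp(−0.077·2) = 0.8573
Put-call parity: C − P = S − K·e^(−rT) = 325 − 310·0.8573 = 325 − 265.7630 = 59.2370
P = C − (C − P) = 86.23 − (59.2370) = 26.9930

£26.99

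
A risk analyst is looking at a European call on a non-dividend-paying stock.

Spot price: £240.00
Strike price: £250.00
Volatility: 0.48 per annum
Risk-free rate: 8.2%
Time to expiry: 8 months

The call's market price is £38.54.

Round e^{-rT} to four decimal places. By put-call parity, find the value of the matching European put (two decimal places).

exp(−rT) = exp(−0.082·0.6667) = 0.9468
Put-call parity: C − P = S − K·e^(−rT) = 240 − 250·0.9468 = 240 − 236.7000 = 3.3000
P = C − (C − P) = 38.54 − (3.3000) = 35.2400

£35.24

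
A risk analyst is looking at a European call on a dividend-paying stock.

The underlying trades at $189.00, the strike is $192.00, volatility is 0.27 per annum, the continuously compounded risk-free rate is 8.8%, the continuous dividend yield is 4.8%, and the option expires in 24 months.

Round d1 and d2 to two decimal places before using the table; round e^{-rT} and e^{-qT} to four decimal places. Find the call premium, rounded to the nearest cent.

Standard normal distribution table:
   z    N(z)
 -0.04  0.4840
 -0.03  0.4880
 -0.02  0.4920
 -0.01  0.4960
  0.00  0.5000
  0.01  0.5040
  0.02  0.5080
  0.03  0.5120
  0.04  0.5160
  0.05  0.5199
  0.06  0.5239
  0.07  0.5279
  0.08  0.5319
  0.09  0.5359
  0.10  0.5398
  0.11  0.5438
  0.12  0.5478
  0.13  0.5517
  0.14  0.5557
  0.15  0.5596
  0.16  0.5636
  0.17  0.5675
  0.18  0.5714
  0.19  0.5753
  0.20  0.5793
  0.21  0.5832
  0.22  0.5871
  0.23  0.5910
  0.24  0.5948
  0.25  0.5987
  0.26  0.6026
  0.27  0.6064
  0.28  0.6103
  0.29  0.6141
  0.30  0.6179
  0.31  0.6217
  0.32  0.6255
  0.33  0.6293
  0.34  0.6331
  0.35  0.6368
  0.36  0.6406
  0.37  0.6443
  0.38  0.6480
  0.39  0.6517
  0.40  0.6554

T = 2;  σ√T = 0.3818
d₁ = [ln(189/192) + (0.088 − 0.048 + 0.27²/2)·2] / 0.3818 = [-0.0157 + 0.1529] / 0.3818 = 0.3592 ⇒ 0.36
d₂ = d₁ − σ√T = 0.3592 − 0.3818 = -0.0226 ⇒ -0.02
e^(−qT) = e^(−0.048·2) = 0.9085;  e^(−rT) = e^(−0.088·2) = 0.8386
C = 189·0.9085·N(0.36) − 192·0.8386·N(-0.02) = 189·0.9085·0.6406 − 192·0.8386·0.4920 = 109.9952 − 79.2175 = 30.7777

$30.78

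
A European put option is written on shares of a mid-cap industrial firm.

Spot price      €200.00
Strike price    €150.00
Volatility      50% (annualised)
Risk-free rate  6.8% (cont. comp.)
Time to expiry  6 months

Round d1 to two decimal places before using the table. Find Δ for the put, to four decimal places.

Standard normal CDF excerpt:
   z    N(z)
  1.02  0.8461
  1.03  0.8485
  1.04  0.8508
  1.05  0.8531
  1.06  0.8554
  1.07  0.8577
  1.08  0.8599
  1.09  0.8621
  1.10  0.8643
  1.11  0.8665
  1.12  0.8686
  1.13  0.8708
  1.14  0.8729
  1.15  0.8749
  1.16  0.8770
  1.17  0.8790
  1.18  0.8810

T = 0.5;  σ√T = 0.3536
d₁ = [ln(200/150) + (0.068 + ½·0.5²)·0.5] / (σ√T) = (0.2877 + 0.0965) / 0.3536 = 1.0866 ⇒ 1.09
N(d₁) = N(1.09) = 0.8621
Δ_put = N(d₁) − 1 = 0.8621 − 1 = -0.1379

-0.1379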